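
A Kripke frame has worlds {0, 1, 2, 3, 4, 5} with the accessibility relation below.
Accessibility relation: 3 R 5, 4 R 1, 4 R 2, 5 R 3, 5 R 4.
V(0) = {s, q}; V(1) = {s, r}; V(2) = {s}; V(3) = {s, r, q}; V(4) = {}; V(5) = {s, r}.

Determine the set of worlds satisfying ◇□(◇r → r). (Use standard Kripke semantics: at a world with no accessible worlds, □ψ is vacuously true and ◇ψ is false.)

4, 5

Let φ = ◇□(◇r → r). Evaluate φ at each world:
  0 (successors ∅): φ is false.
  1 (successors ∅): φ is false.
  2 (successors ∅): φ is false.
  3 (successors {5}): φ is false.
  4 (successors {1, 2}): φ is true.
  5 (successors {3, 4}): φ is true.
For instance, at 3:
  At 3: ◇□(◇r → r) requires □(◇r → r) at some successor in {5}.
    At 5: □(◇r → r) is false.
  So ◇□(◇r → r) is false at 3.
Satisfying worlds: {4, 5}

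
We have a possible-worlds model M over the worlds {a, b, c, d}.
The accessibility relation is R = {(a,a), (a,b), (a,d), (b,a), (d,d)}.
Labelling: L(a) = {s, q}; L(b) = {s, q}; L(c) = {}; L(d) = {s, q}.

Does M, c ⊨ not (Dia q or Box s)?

At c: Dia q or Box s is true, so not (Dia q or Box s) is false.
  At c: Dia q is false, Box s is true, so Dia q or Box s is true.
    At c: no accessible worlds, so Dia q is false.
    At c: no accessible worlds, so Box s holds vacuously.

No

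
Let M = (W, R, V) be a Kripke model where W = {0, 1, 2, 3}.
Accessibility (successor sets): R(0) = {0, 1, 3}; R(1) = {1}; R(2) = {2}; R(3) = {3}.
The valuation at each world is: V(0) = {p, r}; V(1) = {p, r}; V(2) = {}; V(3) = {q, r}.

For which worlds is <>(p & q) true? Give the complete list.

Let φ = <>(p & q). Evaluate φ at each world:
  0 (successors {0, 1, 3}): φ is false.
  1 (successors {1}): φ is false.
  2 (successors {2}): φ is false.
  3 (successors {3}): φ is false.
For instance, at 1:
  At 1: <>(p & q) requires p & q at some successor in {1}.
    At 1: p & q is false.
  So <>(p & q) is false at 1.
Satisfying worlds: none.

none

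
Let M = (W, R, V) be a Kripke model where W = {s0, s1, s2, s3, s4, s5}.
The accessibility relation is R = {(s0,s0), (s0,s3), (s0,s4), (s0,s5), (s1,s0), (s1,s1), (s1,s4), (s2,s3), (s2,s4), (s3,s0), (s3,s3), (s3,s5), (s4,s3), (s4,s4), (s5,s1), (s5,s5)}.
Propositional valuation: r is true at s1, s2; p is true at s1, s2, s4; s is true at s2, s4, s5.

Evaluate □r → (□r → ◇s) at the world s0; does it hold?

Recall that □ψ holds at a world iff ψ holds at every accessible world, and ◇ψ holds iff ψ holds at some accessible world.
At s0: □r is false, □r → ◇s is true, so □r → (□r → ◇s) is true.
  At s0: □r requires r at every successor {s0, s3, s4, s5}.
    r fails at s0, so □r is false at s0.
  At s0: □r is false, ◇s is true, so □r → ◇s is true.
    At s0: □r requires r at every successor {s0, s3, s4, s5}.
      r fails at s0, so □r is false at s0.
    At s0: ◇s requires s at some successor in {s0, s3, s4, s5}.
      s holds at s4, so ◇s is true at s0.

Yes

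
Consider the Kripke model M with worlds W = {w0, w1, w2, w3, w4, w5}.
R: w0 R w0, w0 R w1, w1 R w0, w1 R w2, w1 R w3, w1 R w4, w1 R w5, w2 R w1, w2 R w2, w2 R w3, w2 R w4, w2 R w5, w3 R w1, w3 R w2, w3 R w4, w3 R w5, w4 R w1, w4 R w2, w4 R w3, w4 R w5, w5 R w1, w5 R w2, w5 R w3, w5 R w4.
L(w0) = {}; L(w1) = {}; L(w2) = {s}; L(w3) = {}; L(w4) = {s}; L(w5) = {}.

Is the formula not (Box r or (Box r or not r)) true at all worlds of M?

No

Recall that Box ψ holds at a world iff ψ holds at every accessible world, and Dia ψ holds iff ψ holds at some accessible world.
Let φ = not (Box r or (Box r or not r)). Evaluate φ at each world:
  w0 (successors {w0, w1}): φ is false.
  w1 (successors {w0, w2, w3, w4, w5}): φ is false.
  w2 (successors {w1, w2, w3, w4, w5}): φ is false.
  w3 (successors {w1, w2, w4, w5}): φ is false.
  w4 (successors {w1, w2, w3, w5}): φ is false.
  w5 (successors {w1, w2, w3, w4}): φ is false.
Detail at w0 (counterexample):
  At w0: Box r or (Box r or not r) is true, so not (Box r or (Box r or not r)) is false.
    At w0: Box r is false, Box r or not r is true, so Box r or (Box r or not r) is true.
      At w0: Box r requires r at every successor {w0, w1}.
        r fails at w0, so Box r is false at w0.
      At w0: Box r is false, not r is true, so Box r or not r is true.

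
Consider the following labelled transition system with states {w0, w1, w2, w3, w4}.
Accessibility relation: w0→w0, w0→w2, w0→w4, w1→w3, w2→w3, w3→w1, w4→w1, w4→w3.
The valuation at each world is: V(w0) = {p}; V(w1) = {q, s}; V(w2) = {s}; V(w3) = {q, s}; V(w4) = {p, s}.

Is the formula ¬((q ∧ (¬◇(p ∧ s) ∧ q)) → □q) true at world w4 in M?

No

Recall that □ψ holds at a world iff ψ holds at every accessible world, and ◇ψ holds iff ψ holds at some accessible world.
At w4: (q ∧ (¬◇(p ∧ s) ∧ q)) → □q is true, so ¬((q ∧ (¬◇(p ∧ s) ∧ q)) → □q) is false.
  At w4: q ∧ (¬◇(p ∧ s) ∧ q) is false, □q is true, so (q ∧ (¬◇(p ∧ s) ∧ q)) → □q is true.
    At w4: q is false, ¬◇(p ∧ s) ∧ q is false, so q ∧ (¬◇(p ∧ s) ∧ q) is false.
      At w4: ¬◇(p ∧ s) is true, q is false, so ¬◇(p ∧ s) ∧ q is false.
    At w4: □q requires q at every successor {w1, w3}.
      At w1: q is true.
      At w3: q is true.
    So □q is true at w4.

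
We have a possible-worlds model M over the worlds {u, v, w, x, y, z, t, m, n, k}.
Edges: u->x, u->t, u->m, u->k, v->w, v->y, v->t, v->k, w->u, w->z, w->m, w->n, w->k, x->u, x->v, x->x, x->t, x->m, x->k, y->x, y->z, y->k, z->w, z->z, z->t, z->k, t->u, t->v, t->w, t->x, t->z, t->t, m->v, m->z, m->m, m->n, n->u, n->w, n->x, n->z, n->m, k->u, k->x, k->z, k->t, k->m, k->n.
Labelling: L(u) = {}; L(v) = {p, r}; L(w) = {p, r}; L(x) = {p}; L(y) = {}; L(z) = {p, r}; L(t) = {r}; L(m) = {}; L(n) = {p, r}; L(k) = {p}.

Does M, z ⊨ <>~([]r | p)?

At z: <>~([]r | p) requires ~([]r | p) at some successor in {w, z, t, k}.
  ~([]r | p) holds at t, so <>~([]r | p) is true at z.
    At t: []r | p is false, so ~([]r | p) is true.
      At t: []r is false, p is false, so []r | p is false.

Yes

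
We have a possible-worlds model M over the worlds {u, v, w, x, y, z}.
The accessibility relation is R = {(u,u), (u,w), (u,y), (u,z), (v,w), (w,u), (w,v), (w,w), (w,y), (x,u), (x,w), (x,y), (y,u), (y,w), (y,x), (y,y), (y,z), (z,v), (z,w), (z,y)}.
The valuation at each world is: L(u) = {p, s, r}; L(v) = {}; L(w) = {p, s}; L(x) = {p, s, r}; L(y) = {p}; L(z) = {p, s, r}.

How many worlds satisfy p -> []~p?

Let φ = p -> []~p. Evaluate φ at each world:
  u (successors {u, w, y, z}): φ is false.
  v (successors {w}): φ is true.
  w (successors {u, v, w, y}): φ is false.
  x (successors {u, w, y}): φ is false.
  y (successors {u, w, x, y, z}): φ is false.
  z (successors {v, w, y}): φ is false.
For instance, at x:
  At x: p is true, []~p is false, so p -> []~p is false.
    At x: []~p requires ~p at every successor {u, w, y}.
      ~p fails at u, so []~p is false at x.
Satisfying worlds: {v}

1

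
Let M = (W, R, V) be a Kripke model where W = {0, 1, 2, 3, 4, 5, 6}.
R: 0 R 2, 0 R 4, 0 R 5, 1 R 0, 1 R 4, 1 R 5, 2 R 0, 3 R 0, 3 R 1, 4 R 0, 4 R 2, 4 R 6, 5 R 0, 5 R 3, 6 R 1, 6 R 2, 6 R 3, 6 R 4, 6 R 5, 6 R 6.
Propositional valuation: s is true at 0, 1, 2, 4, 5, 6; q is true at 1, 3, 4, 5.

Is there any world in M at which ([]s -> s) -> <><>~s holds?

Let φ = ([]s -> s) -> <><>~s. Evaluate φ at each world:
  0 (successors {2, 4, 5}): φ is true.
  1 (successors {0, 4, 5}): φ is true.
  2 (successors {0}): φ is false.
  3 (successors {0, 1}): φ is true.
  4 (successors {0, 2, 6}): φ is true.
  5 (successors {0, 3}): φ is false.
  6 (successors {1, 2, 3, 4, 5, 6}): φ is true.
Detail at 0 (witness):
  At 0: []s -> s is true, <><>~s is true, so ([]s -> s) -> <><>~s is true.
    At 0: []s is true, s is true, so []s -> s is true.
      At 0: []s requires s at every successor {2, 4, 5}.
        At 2: s is true.
        At 4: s is true.
        At 5: s is true.
      So []s is true at 0.
    At 0: <><>~s requires <>~s at some successor in {2, 4, 5}.
      <>~s holds at 5, so <><>~s is true at 0.

Yes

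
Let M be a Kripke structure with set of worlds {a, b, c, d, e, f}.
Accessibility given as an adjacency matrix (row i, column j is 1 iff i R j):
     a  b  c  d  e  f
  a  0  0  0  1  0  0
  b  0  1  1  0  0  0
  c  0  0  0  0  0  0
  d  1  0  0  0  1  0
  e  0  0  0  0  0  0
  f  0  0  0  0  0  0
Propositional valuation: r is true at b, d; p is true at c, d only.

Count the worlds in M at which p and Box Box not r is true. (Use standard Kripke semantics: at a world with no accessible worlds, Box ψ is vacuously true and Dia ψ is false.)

Let φ = p and Box Box not r. Evaluate φ at each world:
  a (successors {d}): φ is false.
  b (successors {b, c}): φ is false.
  c (successors ∅): φ is true.
  d (successors {a, e}): φ is false.
  e (successors ∅): φ is false.
  f (successors ∅): φ is false.
For instance, at a:
  At a: p is false, Box Box not r is true, so p and Box Box not r is false.
    At a: Box Box not r requires Box not r at every successor {d}.
      At d: Box not r is true.
    So Box Box not r is true at a.
Satisfying worlds: {c}

1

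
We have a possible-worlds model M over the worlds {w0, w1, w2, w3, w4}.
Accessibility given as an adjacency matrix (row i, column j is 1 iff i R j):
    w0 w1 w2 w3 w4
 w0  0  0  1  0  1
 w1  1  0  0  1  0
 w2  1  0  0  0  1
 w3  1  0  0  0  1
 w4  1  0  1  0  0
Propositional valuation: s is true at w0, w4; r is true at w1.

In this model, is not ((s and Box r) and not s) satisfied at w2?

At w2: (s and Box r) and not s is false, so not ((s and Box r) and not s) is true.
  At w2: s and Box r is false, not s is true, so (s and Box r) and not s is false.
    At w2: s is false, Box r is false, so s and Box r is false.
      At w2: Box r requires r at every successor {w0, w4}.
        r fails at w0, so Box r is false at w2.

Yes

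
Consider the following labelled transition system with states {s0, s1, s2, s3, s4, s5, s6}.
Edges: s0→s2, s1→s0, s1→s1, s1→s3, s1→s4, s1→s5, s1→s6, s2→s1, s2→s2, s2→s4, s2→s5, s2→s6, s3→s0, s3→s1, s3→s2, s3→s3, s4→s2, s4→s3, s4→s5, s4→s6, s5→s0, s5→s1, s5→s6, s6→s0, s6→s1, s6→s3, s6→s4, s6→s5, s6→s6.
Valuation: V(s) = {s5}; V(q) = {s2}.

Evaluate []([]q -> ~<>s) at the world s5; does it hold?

At s5: []([]q -> ~<>s) requires []q -> ~<>s at every successor {s0, s1, s6}.
    At s0: []q is true, ~<>s is true, so []q -> ~<>s is true.
      At s0: []q requires q at every successor {s2}.
        At s2: q is true.
      So []q is true at s0.
      At s0: <>s is false, so ~<>s is true.
    At s1: []q is false, ~<>s is false, so []q -> ~<>s is true.
      At s1: []q requires q at every successor {s0, s1, s3, s4, s5, s6}.
        q fails at s0, so []q is false at s1.
      At s1: <>s is true, so ~<>s is false.
    At s6: []q is false, ~<>s is false, so []q -> ~<>s is true.
      At s6: []q requires q at every successor {s0, s1, s3, s4, s5, s6}.
        q fails at s0, so []q is false at s6.
      At s6: <>s is true, so ~<>s is false.
So []([]q -> ~<>s) is true at s5.

Yes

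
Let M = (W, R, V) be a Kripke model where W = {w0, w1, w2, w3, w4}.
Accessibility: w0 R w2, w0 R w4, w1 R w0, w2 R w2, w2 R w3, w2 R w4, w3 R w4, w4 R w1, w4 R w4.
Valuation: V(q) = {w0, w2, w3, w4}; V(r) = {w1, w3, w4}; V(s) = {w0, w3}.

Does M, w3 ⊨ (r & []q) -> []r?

Yes

Recall that []ψ holds at a world iff ψ holds at every accessible world, and <>ψ holds iff ψ holds at some accessible world.
At w3: r & []q is true, []r is true, so (r & []q) -> []r is true.
  At w3: r is true, []q is true, so r & []q is true.
    At w3: []q requires q at every successor {w4}.
      At w4: q is true.
    So []q is true at w3.
  At w3: []r requires r at every successor {w4}.
    At w4: r is true.
  So []r is true at w3.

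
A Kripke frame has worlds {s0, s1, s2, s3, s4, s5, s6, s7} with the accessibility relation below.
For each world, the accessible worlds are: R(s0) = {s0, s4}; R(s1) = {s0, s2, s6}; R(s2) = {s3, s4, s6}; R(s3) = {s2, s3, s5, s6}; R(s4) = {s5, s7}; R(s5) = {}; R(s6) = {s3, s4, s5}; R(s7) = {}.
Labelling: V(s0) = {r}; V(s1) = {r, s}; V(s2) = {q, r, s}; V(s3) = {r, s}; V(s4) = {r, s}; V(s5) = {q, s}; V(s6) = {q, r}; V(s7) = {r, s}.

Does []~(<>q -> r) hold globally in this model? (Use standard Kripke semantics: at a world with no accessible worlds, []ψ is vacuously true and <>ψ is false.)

No

Let φ = []~(<>q -> r). Evaluate φ at each world:
  s0 (successors {s0, s4}): φ is false.
  s1 (successors {s0, s2, s6}): φ is false.
  s2 (successors {s3, s4, s6}): φ is false.
  s3 (successors {s2, s3, s5, s6}): φ is false.
  s4 (successors {s5, s7}): φ is false.
  s5 (successors ∅): φ is true.
  s6 (successors {s3, s4, s5}): φ is false.
  s7 (successors ∅): φ is true.
Detail at s0 (counterexample):
  At s0: []~(<>q -> r) requires ~(<>q -> r) at every successor {s0, s4}.
    ~(<>q -> r) fails at s0, so []~(<>q -> r) is false at s0.
      At s0: <>q -> r is true, so ~(<>q -> r) is false.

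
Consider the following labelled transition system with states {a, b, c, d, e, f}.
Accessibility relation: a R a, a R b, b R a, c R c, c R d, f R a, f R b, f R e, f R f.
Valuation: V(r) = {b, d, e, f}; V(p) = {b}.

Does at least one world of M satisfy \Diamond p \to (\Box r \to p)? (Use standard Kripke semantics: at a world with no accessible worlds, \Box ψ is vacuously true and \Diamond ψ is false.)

Let φ = \Diamond p \to (\Box r \to p). Evaluate φ at each world:
  a (successors {a, b}): φ is true.
  b (successors {a}): φ is true.
  c (successors {c, d}): φ is true.
  d (successors ∅): φ is true.
  e (successors ∅): φ is true.
  f (successors {a, b, e, f}): φ is true.
Detail at a (witness):
  At a: \Diamond p is true, \Box r \to p is true, so \Diamond p \to (\Box r \to p) is true.
    At a: \Diamond p requires p at some successor in {a, b}.
      p holds at b, so \Diamond p is true at a.
    At a: \Box r is false, p is false, so \Box r \to p is true.
      At a: \Box r requires r at every successor {a, b}.
        r fails at a, so \Box r is false at a.

Yes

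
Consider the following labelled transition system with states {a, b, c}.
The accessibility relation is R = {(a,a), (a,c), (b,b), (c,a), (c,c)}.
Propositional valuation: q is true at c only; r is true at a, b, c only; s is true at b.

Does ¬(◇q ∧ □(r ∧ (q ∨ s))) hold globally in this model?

Yes

Let φ = ¬(◇q ∧ □(r ∧ (q ∨ s))). Evaluate φ at each world:
  a (successors {a, c}): φ is true.
  b (successors {b}): φ is true.
  c (successors {a, c}): φ is true.
For instance, at c:
  At c: ◇q ∧ □(r ∧ (q ∨ s)) is false, so ¬(◇q ∧ □(r ∧ (q ∨ s))) is true.
    At c: ◇q is true, □(r ∧ (q ∨ s)) is false, so ◇q ∧ □(r ∧ (q ∨ s)) is false.
      At c: ◇q requires q at some successor in {a, c}.
        q holds at c, so ◇q is true at c.
      At c: □(r ∧ (q ∨ s)) requires r ∧ (q ∨ s) at every successor {a, c}.
        r ∧ (q ∨ s) fails at a, so □(r ∧ (q ∨ s)) is false at c.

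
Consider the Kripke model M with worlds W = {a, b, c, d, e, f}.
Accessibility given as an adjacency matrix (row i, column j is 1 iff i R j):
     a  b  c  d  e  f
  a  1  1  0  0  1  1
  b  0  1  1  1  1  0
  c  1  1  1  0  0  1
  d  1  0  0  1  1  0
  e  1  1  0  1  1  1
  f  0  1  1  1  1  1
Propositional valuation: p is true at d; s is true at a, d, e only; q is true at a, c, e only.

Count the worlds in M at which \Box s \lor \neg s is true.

Let φ = \Box s \lor \neg s. Evaluate φ at each world:
  a (successors {a, b, e, f}): φ is false.
  b (successors {b, c, d, e}): φ is true.
  c (successors {a, b, c, f}): φ is true.
  d (successors {a, d, e}): φ is true.
  e (successors {a, b, d, e, f}): φ is false.
  f (successors {b, c, d, e, f}): φ is true.
For instance, at f:
  At f: \Box s is false, \neg s is true, so \Box s \lor \neg s is true.
    At f: \Box s requires s at every successor {b, c, d, e, f}.
      s fails at b, so \Box s is false at f.
Satisfying worlds: {b, c, d, f}

4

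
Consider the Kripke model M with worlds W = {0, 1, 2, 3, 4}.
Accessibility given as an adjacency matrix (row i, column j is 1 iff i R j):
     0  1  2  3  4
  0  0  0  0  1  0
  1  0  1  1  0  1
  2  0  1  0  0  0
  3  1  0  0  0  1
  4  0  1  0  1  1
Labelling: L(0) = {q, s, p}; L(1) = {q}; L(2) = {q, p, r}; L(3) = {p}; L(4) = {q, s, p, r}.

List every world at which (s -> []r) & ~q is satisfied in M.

Let φ = (s -> []r) & ~q. Evaluate φ at each world:
  0 (successors {3}): φ is false.
  1 (successors {1, 2, 4}): φ is false.
  2 (successors {1}): φ is false.
  3 (successors {0, 4}): φ is true.
  4 (successors {1, 3, 4}): φ is false.
For instance, at 2:
  At 2: s -> []r is true, ~q is false, so (s -> []r) & ~q is false.
    At 2: s is false, []r is false, so s -> []r is true.
      At 2: []r requires r at every successor {1}.
        r fails at 1, so []r is false at 2.
Satisfying worlds: {3}

3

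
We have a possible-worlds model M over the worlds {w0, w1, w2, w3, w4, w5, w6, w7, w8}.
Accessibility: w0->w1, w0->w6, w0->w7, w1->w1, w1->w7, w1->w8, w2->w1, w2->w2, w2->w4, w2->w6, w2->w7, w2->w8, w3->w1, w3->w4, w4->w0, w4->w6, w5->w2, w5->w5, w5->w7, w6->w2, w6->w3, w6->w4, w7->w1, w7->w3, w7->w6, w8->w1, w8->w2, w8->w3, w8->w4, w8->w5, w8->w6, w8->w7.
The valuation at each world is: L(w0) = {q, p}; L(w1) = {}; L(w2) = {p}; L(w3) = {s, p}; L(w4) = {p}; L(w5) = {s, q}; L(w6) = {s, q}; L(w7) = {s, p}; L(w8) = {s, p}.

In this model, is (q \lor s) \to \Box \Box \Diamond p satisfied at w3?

Yes

At w3: q \lor s is true, \Box \Box \Diamond p is true, so (q \lor s) \to \Box \Box \Diamond p is true.
  At w3: \Box \Box \Diamond p requires \Box \Diamond p at every successor {w1, w4}.
      At w1: \Box \Diamond p requires \Diamond p at every successor {w1, w7, w8}.
        At w1: \Diamond p is true.
        At w7: \Diamond p is true.
        At w8: \Diamond p is true.
      So \Box \Diamond p is true at w1.
      At w4: \Box \Diamond p requires \Diamond p at every successor {w0, w6}.
        At w0: \Diamond p is true.
        At w6: \Diamond p is true.
      So \Box \Diamond p is true at w4.
  So \Box \Box \Diamond p is true at w3.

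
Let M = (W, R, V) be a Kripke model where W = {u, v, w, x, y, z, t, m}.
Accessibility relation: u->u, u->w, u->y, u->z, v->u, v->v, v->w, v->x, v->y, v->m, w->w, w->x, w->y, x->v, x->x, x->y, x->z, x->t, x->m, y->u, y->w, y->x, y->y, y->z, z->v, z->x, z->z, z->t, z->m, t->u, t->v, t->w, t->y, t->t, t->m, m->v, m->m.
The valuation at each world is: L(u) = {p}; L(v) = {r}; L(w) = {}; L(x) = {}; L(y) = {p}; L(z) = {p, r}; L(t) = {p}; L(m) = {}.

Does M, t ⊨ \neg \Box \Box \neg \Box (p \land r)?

At t: \Box \Box \neg \Box (p \land r) is true, so \neg \Box \Box \neg \Box (p \land r) is false.
  At t: \Box \Box \neg \Box (p \land r) requires \Box \neg \Box (p \land r) at every successor {u, v, w, y, t, m}.
    At u: \Box \neg \Box (p \land r) is true.
    At v: \Box \neg \Box (p \land r) is true.
    At w: \Box \neg \Box (p \land r) is true.
    At y: \Box \neg \Box (p \land r) is true.
    At t: \Box \neg \Box (p \land r) is true.
    At m: \Box \neg \Box (p \land r) is true.
  So \Box \Box \neg \Box (p \land r) is true at t.

No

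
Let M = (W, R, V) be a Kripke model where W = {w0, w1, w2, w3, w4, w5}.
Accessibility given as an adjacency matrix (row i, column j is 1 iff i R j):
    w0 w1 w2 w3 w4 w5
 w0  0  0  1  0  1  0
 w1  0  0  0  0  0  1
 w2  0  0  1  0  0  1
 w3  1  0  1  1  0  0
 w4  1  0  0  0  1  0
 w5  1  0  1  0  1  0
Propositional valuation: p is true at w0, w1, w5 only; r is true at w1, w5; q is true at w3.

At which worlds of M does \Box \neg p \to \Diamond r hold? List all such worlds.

Recall that \Box ψ holds at a world iff ψ holds at every accessible world, and \Diamond ψ holds iff ψ holds at some accessible world.
Let φ = \Box \neg p \to \Diamond r. Evaluate φ at each world:
  w0 (successors {w2, w4}): φ is false.
  w1 (successors {w5}): φ is true.
  w2 (successors {w2, w5}): φ is true.
  w3 (successors {w0, w2, w3}): φ is true.
  w4 (successors {w0, w4}): φ is true.
  w5 (successors {w0, w2, w4}): φ is true.
For instance, at w3:
  At w3: \Box \neg p is false, \Diamond r is false, so \Box \neg p \to \Diamond r is true.
    At w3: \Box \neg p requires \neg p at every successor {w0, w2, w3}.
      \neg p fails at w0, so \Box \neg p is false at w3.
    At w3: \Diamond r requires r at some successor in {w0, w2, w3}.
      At w0: r is false.
      At w2: r is false.
      At w3: r is false.
    So \Diamond r is false at w3.
Satisfying worlds: {w1, w2, w3, w4, w5}

w1, w2, w3, w4, w5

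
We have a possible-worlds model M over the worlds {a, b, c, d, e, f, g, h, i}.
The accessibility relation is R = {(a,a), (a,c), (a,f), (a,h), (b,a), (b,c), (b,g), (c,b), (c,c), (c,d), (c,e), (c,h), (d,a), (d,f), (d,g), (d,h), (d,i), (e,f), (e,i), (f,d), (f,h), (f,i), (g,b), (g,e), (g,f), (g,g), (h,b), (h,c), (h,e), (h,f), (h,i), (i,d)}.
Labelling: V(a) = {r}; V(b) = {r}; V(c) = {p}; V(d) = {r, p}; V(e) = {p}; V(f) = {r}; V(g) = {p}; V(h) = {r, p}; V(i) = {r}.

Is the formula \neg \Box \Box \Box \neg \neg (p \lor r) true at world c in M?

No

At c: \Box \Box \Box \neg \neg (p \lor r) is true, so \neg \Box \Box \Box \neg \neg (p \lor r) is false.
  At c: \Box \Box \Box \neg \neg (p \lor r) requires \Box \Box \neg \neg (p \lor r) at every successor {b, c, d, e, h}.
    At b: \Box \Box \neg \neg (p \lor r) is true.
    At c: \Box \Box \neg \neg (p \lor r) is true.
    At d: \Box \Box \neg \neg (p \lor r) is true.
    At e: \Box \Box \neg \neg (p \lor r) is true.
    At h: \Box \Box \neg \neg (p \lor r) is true.
  So \Box \Box \Box \neg \neg (p \lor r) is true at c.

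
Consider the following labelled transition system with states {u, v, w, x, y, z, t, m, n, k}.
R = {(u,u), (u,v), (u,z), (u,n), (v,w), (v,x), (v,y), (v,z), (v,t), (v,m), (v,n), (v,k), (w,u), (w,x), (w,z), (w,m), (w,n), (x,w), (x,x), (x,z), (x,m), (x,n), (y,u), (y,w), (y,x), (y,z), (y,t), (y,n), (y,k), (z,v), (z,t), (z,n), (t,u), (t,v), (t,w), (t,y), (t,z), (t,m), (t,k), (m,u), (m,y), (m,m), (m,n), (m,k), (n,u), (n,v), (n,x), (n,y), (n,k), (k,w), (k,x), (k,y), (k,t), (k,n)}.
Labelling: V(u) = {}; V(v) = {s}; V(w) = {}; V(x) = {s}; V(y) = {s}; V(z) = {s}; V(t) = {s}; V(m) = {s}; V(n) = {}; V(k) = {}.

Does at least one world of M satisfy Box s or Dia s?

Let φ = Box s or Dia s. Evaluate φ at each world:
  u (successors {u, v, z, n}): φ is true.
  v (successors {w, x, y, z, t, m, n, k}): φ is true.
  w (successors {u, x, z, m, n}): φ is true.
  x (successors {w, x, z, m, n}): φ is true.
  y (successors {u, w, x, z, t, n, k}): φ is true.
  z (successors {v, t, n}): φ is true.
  t (successors {u, v, w, y, z, m, k}): φ is true.
  m (successors {u, y, m, n, k}): φ is true.
  n (successors {u, v, x, y, k}): φ is true.
  k (successors {w, x, y, t, n}): φ is true.
Detail at u (witness):
  At u: Box s is false, Dia s is true, so Box s or Dia s is true.
    At u: Box s requires s at every successor {u, v, z, n}.
      s fails at u, so Box s is false at u.
    At u: Dia s requires s at some successor in {u, v, z, n}.
      s holds at v, so Dia s is true at u.

Yes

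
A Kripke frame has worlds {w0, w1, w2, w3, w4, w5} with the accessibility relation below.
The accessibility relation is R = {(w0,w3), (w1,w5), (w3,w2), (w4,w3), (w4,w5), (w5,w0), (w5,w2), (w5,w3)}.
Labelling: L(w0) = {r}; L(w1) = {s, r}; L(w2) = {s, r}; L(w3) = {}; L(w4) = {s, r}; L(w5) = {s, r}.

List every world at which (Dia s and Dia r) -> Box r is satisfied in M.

w0, w1, w2, w3

Let φ = (Dia s and Dia r) -> Box r. Evaluate φ at each world:
  w0 (successors {w3}): φ is true.
  w1 (successors {w5}): φ is true.
  w2 (successors ∅): φ is true.
  w3 (successors {w2}): φ is true.
  w4 (successors {w3, w5}): φ is false.
  w5 (successors {w0, w2, w3}): φ is false.
For instance, at w1:
  At w1: Dia s and Dia r is true, Box r is true, so (Dia s and Dia r) -> Box r is true.
    At w1: Dia s is true, Dia r is true, so Dia s and Dia r is true.
      At w1: Dia s requires s at some successor in {w5}.
        s holds at w5, so Dia s is true at w1.
      At w1: Dia r requires r at some successor in {w5}.
        r holds at w5, so Dia r is true at w1.
    At w1: Box r requires r at every successor {w5}.
      At w5: r is true.
    So Box r is true at w1.
Satisfying worlds: {w0, w1, w2, w3}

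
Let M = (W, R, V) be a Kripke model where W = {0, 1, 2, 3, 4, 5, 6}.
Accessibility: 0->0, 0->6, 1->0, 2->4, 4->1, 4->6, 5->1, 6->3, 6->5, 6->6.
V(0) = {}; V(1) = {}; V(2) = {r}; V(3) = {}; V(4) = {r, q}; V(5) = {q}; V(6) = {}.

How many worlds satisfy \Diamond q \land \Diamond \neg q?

Let φ = \Diamond q \land \Diamond \neg q. Evaluate φ at each world:
  0 (successors {0, 6}): φ is false.
  1 (successors {0}): φ is false.
  2 (successors {4}): φ is false.
  3 (successors ∅): φ is false.
  4 (successors {1, 6}): φ is false.
  5 (successors {1}): φ is false.
  6 (successors {3, 5, 6}): φ is true.
For instance, at 5:
  At 5: \Diamond q is false, \Diamond \neg q is true, so \Diamond q \land \Diamond \neg q is false.
    At 5: \Diamond q requires q at some successor in {1}.
      At 1: q is false.
    So \Diamond q is false at 5.
    At 5: \Diamond \neg q requires \neg q at some successor in {1}.
      \neg q holds at 1, so \Diamond \neg q is true at 5.
Satisfying worlds: {6}

1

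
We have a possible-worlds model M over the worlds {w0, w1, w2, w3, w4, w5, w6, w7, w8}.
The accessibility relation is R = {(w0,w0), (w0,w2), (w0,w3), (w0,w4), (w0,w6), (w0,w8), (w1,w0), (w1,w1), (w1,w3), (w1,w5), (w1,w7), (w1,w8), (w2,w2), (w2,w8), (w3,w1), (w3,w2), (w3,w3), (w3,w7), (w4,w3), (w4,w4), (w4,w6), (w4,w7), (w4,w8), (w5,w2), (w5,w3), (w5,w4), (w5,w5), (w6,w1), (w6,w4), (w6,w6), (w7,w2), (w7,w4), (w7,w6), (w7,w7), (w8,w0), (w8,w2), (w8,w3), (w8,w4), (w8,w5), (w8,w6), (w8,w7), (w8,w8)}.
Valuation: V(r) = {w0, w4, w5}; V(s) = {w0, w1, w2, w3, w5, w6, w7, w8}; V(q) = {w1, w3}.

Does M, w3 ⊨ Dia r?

At w3: Dia r requires r at some successor in {w1, w2, w3, w7}.
  At w1: r is false.
  At w2: r is false.
  At w3: r is false.
  At w7: r is false.
So Dia r is false at w3.

No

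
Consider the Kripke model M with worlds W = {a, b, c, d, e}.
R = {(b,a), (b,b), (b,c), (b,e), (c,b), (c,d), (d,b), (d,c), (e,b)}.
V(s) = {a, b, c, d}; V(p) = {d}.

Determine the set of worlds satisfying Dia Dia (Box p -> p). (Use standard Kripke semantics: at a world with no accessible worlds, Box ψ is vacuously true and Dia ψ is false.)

Let φ = Dia Dia (Box p -> p). Evaluate φ at each world:
  a (successors ∅): φ is false.
  b (successors {a, b, c, e}): φ is true.
  c (successors {b, d}): φ is true.
  d (successors {b, c}): φ is true.
  e (successors {b}): φ is true.
For instance, at b:
  At b: Dia Dia (Box p -> p) requires Dia (Box p -> p) at some successor in {a, b, c, e}.
    Dia (Box p -> p) holds at b, so Dia Dia (Box p -> p) is true at b.
      At b: Dia (Box p -> p) requires Box p -> p at some successor in {a, b, c, e}.
        Box p -> p holds at b, so Dia (Box p -> p) is true at b.
Satisfying worlds: {b, c, d, e}

b, c, d, e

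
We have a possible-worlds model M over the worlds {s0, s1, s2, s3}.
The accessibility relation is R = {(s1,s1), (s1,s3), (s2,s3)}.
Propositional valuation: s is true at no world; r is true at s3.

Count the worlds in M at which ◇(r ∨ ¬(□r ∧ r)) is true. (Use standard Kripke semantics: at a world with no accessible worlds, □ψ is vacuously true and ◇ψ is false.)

2

Let φ = ◇(r ∨ ¬(□r ∧ r)). Evaluate φ at each world:
  s0 (successors ∅): φ is false.
  s1 (successors {s1, s3}): φ is true.
  s2 (successors {s3}): φ is true.
  s3 (successors ∅): φ is false.
For instance, at s2:
  At s2: ◇(r ∨ ¬(□r ∧ r)) requires r ∨ ¬(□r ∧ r) at some successor in {s3}.
    r ∨ ¬(□r ∧ r) holds at s3, so ◇(r ∨ ¬(□r ∧ r)) is true at s2.
      At s3: r is true, ¬(□r ∧ r) is false, so r ∨ ¬(□r ∧ r) is true.
Satisfying worlds: {s1, s2}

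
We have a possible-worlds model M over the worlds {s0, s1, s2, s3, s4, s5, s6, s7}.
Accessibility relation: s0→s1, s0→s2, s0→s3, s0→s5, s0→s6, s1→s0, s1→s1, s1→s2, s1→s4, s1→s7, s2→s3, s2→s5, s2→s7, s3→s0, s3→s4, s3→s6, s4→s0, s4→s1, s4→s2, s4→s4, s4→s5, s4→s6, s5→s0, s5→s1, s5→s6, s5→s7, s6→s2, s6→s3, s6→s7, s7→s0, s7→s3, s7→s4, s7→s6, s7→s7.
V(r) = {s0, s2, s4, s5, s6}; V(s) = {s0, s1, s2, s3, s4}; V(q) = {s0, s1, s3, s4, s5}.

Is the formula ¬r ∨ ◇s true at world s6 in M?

Recall that ◇ψ holds at a world iff ψ holds at some accessible world.
At s6: ¬r is false, ◇s is true, so ¬r ∨ ◇s is true.
  At s6: ◇s requires s at some successor in {s2, s3, s7}.
    s holds at s2, so ◇s is true at s6.

Yes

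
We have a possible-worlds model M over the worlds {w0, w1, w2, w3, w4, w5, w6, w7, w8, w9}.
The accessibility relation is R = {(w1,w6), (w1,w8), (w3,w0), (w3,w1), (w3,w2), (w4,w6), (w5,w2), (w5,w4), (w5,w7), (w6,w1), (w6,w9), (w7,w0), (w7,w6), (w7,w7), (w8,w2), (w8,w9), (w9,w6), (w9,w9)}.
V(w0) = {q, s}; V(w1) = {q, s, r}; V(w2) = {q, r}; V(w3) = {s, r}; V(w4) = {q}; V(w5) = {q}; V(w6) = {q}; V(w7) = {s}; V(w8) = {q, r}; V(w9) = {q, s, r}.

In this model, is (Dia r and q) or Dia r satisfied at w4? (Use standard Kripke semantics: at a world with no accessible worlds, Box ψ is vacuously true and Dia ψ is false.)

No

At w4: Dia r and q is false, Dia r is false, so (Dia r and q) or Dia r is false.
  At w4: Dia r is false, q is true, so Dia r and q is false.
    At w4: Dia r requires r at some successor in {w6}.
      At w6: r is false.
    So Dia r is false at w4.
  At w4: Dia r requires r at some successor in {w6}.
    At w6: r is false.
  So Dia r is false at w4.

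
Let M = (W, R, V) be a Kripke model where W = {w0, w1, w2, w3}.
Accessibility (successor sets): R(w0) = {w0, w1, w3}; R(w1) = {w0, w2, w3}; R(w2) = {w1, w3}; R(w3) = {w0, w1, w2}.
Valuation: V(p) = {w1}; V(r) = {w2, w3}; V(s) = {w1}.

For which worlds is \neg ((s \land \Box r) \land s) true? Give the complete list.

w0, w1, w2, w3

Recall that \Box ψ holds at a world iff ψ holds at every accessible world, and \Diamond ψ holds iff ψ holds at some accessible world.
Let φ = \neg ((s \land \Box r) \land s). Evaluate φ at each world:
  w0 (successors {w0, w1, w3}): φ is true.
  w1 (successors {w0, w2, w3}): φ is true.
  w2 (successors {w1, w3}): φ is true.
  w3 (successors {w0, w1, w2}): φ is true.
For instance, at w3:
  At w3: (s \land \Box r) \land s is false, so \neg ((s \land \Box r) \land s) is true.
    At w3: s \land \Box r is false, s is false, so (s \land \Box r) \land s is false.
      At w3: s is false, \Box r is false, so s \land \Box r is false.
Satisfying worlds: {w0, w1, w2, w3}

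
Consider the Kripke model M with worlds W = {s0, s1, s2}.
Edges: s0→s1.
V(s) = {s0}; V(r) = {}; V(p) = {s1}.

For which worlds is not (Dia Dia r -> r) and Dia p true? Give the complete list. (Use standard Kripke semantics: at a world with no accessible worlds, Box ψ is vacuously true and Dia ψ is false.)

none

Let φ = not (Dia Dia r -> r) and Dia p. Evaluate φ at each world:
  s0 (successors {s1}): φ is false.
  s1 (successors ∅): φ is false.
  s2 (successors ∅): φ is false.
For instance, at s0:
  At s0: not (Dia Dia r -> r) is false, Dia p is true, so not (Dia Dia r -> r) and Dia p is false.
    At s0: Dia Dia r -> r is true, so not (Dia Dia r -> r) is false.
      At s0: Dia Dia r is false, r is false, so Dia Dia r -> r is true.
    At s0: Dia p requires p at some successor in {s1}.
      p holds at s1, so Dia p is true at s0.
Satisfying worlds: none.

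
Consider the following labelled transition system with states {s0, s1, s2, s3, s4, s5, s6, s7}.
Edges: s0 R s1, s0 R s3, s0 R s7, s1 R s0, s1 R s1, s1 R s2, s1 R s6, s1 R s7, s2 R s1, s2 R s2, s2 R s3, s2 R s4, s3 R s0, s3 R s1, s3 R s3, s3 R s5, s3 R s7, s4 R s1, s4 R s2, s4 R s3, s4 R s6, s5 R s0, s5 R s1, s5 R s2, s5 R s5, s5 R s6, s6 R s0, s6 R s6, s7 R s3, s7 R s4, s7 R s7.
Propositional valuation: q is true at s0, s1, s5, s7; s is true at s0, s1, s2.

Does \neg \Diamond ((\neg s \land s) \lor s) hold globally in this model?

No

Let φ = \neg \Diamond ((\neg s \land s) \lor s). Evaluate φ at each world:
  s0 (successors {s1, s3, s7}): φ is false.
  s1 (successors {s0, s1, s2, s6, s7}): φ is false.
  s2 (successors {s1, s2, s3, s4}): φ is false.
  s3 (successors {s0, s1, s3, s5, s7}): φ is false.
  s4 (successors {s1, s2, s3, s6}): φ is false.
  s5 (successors {s0, s1, s2, s5, s6}): φ is false.
  s6 (successors {s0, s6}): φ is false.
  s7 (successors {s3, s4, s7}): φ is true.
Detail at s0 (counterexample):
  At s0: \Diamond ((\neg s \land s) \lor s) is true, so \neg \Diamond ((\neg s \land s) \lor s) is false.
    At s0: \Diamond ((\neg s \land s) \lor s) requires (\neg s \land s) \lor s at some successor in {s1, s3, s7}.
      (\neg s \land s) \lor s holds at s1, so \Diamond ((\neg s \land s) \lor s) is true at s0.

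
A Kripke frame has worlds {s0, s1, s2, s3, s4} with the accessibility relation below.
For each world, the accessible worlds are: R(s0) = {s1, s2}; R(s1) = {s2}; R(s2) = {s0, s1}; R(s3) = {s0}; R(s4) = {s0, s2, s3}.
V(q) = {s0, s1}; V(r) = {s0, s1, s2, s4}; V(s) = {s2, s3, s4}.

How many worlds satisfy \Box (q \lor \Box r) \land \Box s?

1

Recall that \Box ψ holds at a world iff ψ holds at every accessible world, and \Diamond ψ holds iff ψ holds at some accessible world.
Let φ = \Box (q \lor \Box r) \land \Box s. Evaluate φ at each world:
  s0 (successors {s1, s2}): φ is false.
  s1 (successors {s2}): φ is true.
  s2 (successors {s0, s1}): φ is false.
  s3 (successors {s0}): φ is false.
  s4 (successors {s0, s2, s3}): φ is false.
For instance, at s1:
  At s1: \Box (q \lor \Box r) is true, \Box s is true, so \Box (q \lor \Box r) \land \Box s is true.
    At s1: \Box (q \lor \Box r) requires q \lor \Box r at every successor {s2}.
      At s2: q \lor \Box r is true.
    So \Box (q \lor \Box r) is true at s1.
    At s1: \Box s requires s at every successor {s2}.
      At s2: s is true.
    So \Box s is true at s1.
Satisfying worlds: {s1}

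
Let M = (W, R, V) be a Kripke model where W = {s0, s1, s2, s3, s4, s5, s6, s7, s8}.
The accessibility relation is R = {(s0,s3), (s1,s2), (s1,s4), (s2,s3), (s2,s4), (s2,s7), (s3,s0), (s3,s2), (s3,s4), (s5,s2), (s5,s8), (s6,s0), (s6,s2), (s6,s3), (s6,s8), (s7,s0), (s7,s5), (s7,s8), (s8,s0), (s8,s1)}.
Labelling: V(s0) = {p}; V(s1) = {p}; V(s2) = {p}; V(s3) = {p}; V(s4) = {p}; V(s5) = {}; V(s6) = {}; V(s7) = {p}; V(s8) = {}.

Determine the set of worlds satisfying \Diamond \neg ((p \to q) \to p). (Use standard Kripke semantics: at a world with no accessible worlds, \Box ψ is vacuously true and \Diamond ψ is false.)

Let φ = \Diamond \neg ((p \to q) \to p). Evaluate φ at each world:
  s0 (successors {s3}): φ is false.
  s1 (successors {s2, s4}): φ is false.
  s2 (successors {s3, s4, s7}): φ is false.
  s3 (successors {s0, s2, s4}): φ is false.
  s4 (successors ∅): φ is false.
  s5 (successors {s2, s8}): φ is true.
  s6 (successors {s0, s2, s3, s8}): φ is true.
  s7 (successors {s0, s5, s8}): φ is true.
  s8 (successors {s0, s1}): φ is false.
For instance, at s3:
  At s3: \Diamond \neg ((p \to q) \to p) requires \neg ((p \to q) \to p) at some successor in {s0, s2, s4}.
    At s0: \neg ((p \to q) \to p) is false.
    At s2: \neg ((p \to q) \to p) is false.
    At s4: \neg ((p \to q) \to p) is false.
  So \Diamond \neg ((p \to q) \to p) is false at s3.
Satisfying worlds: {s5, s6, s7}

s5, s6, s7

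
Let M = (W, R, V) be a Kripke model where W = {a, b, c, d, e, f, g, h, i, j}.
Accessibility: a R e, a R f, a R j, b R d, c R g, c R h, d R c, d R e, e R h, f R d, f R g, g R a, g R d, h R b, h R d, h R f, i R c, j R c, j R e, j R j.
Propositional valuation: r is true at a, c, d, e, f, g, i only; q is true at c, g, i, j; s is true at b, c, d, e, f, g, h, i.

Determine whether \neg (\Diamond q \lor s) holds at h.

At h: \Diamond q \lor s is true, so \neg (\Diamond q \lor s) is false.
  At h: \Diamond q is false, s is true, so \Diamond q \lor s is true.
    At h: \Diamond q requires q at some successor in {b, d, f}.
      At b: q is false.
      At d: q is false.
      At f: q is false.
    So \Diamond q is false at h.

No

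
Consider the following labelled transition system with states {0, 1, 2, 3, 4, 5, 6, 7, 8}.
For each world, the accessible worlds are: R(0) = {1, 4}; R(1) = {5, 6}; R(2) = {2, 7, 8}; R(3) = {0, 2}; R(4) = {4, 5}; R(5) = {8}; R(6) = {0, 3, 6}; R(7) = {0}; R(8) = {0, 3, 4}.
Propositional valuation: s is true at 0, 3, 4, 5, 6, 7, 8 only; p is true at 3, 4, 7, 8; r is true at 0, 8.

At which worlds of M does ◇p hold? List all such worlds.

Recall that ◇ψ holds at a world iff ψ holds at some accessible world.
Let φ = ◇p. Evaluate φ at each world:
  0 (successors {1, 4}): φ is true.
  1 (successors {5, 6}): φ is false.
  2 (successors {2, 7, 8}): φ is true.
  3 (successors {0, 2}): φ is false.
  4 (successors {4, 5}): φ is true.
  5 (successors {8}): φ is true.
  6 (successors {0, 3, 6}): φ is true.
  7 (successors {0}): φ is false.
  8 (successors {0, 3, 4}): φ is true.
For instance, at 3:
  At 3: ◇p requires p at some successor in {0, 2}.
    At 0: p is false.
    At 2: p is false.
  So ◇p is false at 3.
Satisfying worlds: {0, 2, 4, 5, 6, 8}

0, 2, 4, 5, 6, 8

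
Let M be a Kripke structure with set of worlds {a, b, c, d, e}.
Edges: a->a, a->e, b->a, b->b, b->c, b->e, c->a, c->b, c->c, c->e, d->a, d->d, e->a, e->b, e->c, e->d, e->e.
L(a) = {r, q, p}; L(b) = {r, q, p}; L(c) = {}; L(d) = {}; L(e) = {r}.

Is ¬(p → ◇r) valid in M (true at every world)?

Let φ = ¬(p → ◇r). Evaluate φ at each world:
  a (successors {a, e}): φ is false.
  b (successors {a, b, c, e}): φ is false.
  c (successors {a, b, c, e}): φ is false.
  d (successors {a, d}): φ is false.
  e (successors {a, b, c, d, e}): φ is false.
Detail at a (counterexample):
  At a: p → ◇r is true, so ¬(p → ◇r) is false.
    At a: p is true, ◇r is true, so p → ◇r is true.
      At a: ◇r requires r at some successor in {a, e}.
        r holds at a, so ◇r is true at a.

No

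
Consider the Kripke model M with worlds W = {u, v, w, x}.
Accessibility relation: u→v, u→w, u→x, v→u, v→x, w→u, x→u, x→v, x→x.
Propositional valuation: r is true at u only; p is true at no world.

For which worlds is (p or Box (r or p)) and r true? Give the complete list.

none

Let φ = (p or Box (r or p)) and r. Evaluate φ at each world:
  u (successors {v, w, x}): φ is false.
  v (successors {u, x}): φ is false.
  w (successors {u}): φ is false.
  x (successors {u, v, x}): φ is false.
For instance, at v:
  At v: p or Box (r or p) is false, r is false, so (p or Box (r or p)) and r is false.
    At v: p is false, Box (r or p) is false, so p or Box (r or p) is false.
      At v: Box (r or p) requires r or p at every successor {u, x}.
        r or p fails at x, so Box (r or p) is false at v.
Satisfying worlds: none.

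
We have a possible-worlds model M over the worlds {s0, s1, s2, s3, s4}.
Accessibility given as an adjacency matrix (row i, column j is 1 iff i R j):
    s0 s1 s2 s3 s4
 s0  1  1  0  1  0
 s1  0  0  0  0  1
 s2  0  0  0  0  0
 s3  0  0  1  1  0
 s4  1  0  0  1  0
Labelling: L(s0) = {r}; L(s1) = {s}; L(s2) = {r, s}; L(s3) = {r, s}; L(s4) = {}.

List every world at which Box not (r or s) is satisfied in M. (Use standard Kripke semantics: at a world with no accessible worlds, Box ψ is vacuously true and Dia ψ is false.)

s1, s2

Let φ = Box not (r or s). Evaluate φ at each world:
  s0 (successors {s0, s1, s3}): φ is false.
  s1 (successors {s4}): φ is true.
  s2 (successors ∅): φ is true.
  s3 (successors {s2, s3}): φ is false.
  s4 (successors {s0, s3}): φ is false.
For instance, at s0:
  At s0: Box not (r or s) requires not (r or s) at every successor {s0, s1, s3}.
    not (r or s) fails at s0, so Box not (r or s) is false at s0.
Satisfying worlds: {s1, s2}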